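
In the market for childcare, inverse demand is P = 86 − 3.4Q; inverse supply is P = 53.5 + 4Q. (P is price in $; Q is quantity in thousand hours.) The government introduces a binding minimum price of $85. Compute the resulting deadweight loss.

$62.13 thousand

Competitive equilibrium: 86 − 3.4Q = 53.5 + 4Q → Q* = 4.3919, P* = 71.0676.
At the floor P = 85, quantity demanded = (86 − 85)/3.4 = 0.2941.
Sellers' marginal cost at Q' = 0.2941: 53.5 + 4·0.2941 = 54.6764.
ΔQ = 4.3919 − 0.2941 = 4.0978; wedge = 85 − 54.6764 = 30.3236.
DWL = ½ × 4.0978 × 30.3236 = $62.13 thousand.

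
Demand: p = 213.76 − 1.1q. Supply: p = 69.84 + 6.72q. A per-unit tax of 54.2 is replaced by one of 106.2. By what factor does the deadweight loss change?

3.839

Competitive equilibrium: 213.76 − 1.1q = 69.84 + 6.72q → q* = 18.4041, p* = 193.5155.
For a per-unit tax t: Δq = t/7.82, so DWL = ½·t·(t/7.82) = t²/15.64.
At t = 54.2: DWL = 187.829. At t = 106.2: DWL = 721.128.
Ratio = (106.2/54.2)² = 3.839.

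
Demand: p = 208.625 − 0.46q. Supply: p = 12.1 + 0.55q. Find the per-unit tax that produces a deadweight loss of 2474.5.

70.7

Competitive equilibrium: 208.625 − 0.46q = 12.1 + 0.55q → q* = 194.5792, p* = 119.1186.
A tax t gives Δq = t/1.01 and wedge t, so DWL = t²/2.02.
t²/2.02 = 2474.5 → t² = 4998.49 → t = 70.7.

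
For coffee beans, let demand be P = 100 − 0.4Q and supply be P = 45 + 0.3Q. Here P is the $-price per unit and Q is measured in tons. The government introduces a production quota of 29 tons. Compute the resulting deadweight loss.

$860.06

Competitive equilibrium: 100 − 0.4Q = 45 + 0.3Q → Q* = 78.5714, P* = 68.5714.
At Q = 29: demand price = 100 − 0.4·29 = 88.4; supply price = 45 + 0.3·29 = 53.7.
ΔQ = 78.5714 − 29 = 49.5714; wedge = 88.4 − 53.7 = 34.7.
The triangle = ½ × 49.5714 × 34.7 = $860.06.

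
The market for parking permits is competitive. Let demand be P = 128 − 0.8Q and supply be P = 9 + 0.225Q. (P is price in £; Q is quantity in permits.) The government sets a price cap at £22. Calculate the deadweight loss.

£1743.11

Competitive equilibrium: 128 − 0.8Q = 9 + 0.225Q → Q* = 116.0976, P* = 35.122.
At the ceiling P = 22, quantity supplied = (22 − 9)/0.225 = 57.7778.
Willingness to pay at Q' = 57.7778: 128 − 0.8·57.7778 = 81.7778.
ΔQ = 116.0976 − 57.7778 = 58.3198; wedge = 81.7778 − 22 = 59.7778.
DWL = ½ × 58.3198 × 59.7778 = £1743.11.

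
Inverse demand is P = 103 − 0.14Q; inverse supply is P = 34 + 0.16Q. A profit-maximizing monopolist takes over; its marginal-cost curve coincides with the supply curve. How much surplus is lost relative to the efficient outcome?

803.34

Competitive equilibrium: 103 − 0.14Q = 34 + 0.16Q → Q* = 230, P* = 70.8.
Marginal revenue: MR = 103 − 0.28Q. Set MR = MC: 103 − 0.28Q = 34 + 0.16Q → Q_m = 156.8182.
Price P_m = 103 − 0.14·156.8182 = 81.0455; MC(Q_m) = 34 + 0.16·156.8182 = 59.0909.
Competitive Q* = 230, so ΔQ = 73.1818; wedge = 81.0455 − 59.0909 = 21.9546.
Welfare loss = ½ × 73.1818 × 21.9546 = 803.34.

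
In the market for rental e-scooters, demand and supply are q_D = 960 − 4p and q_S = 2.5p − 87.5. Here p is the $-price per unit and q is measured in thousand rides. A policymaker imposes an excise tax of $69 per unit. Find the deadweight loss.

$3662.31 thousand

In inverse form: demand p = 240 − 0.25q, supply p = 35 + 0.4q.
Competitive equilibrium: 240 − 0.25q = 35 + 0.4q → q* = 315.3846, p* = 161.1538.
With the tax, the buyer price exceeds the seller price by 69: (240 − 0.25q) − (35 + 0.4q) = 69 → q' = 209.2308.
Δq = 315.3846 − 209.2308 = 106.1538; the wedge equals the tax, 69.
The triangle = ½ × 106.1538 × 69 = $3662.31 thousand.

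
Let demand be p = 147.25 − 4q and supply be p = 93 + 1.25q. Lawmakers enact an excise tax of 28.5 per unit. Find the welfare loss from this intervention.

77.36

Competitive equilibrium: 147.25 − 4q = 93 + 1.25q → q* = 10.3333, p* = 105.9167.
With the tax, the buyer price exceeds the seller price by 28.5: (147.25 − 4q) − (93 + 1.25q) = 28.5 → q' = 4.9048.
Δq = 10.3333 − 4.9048 = 5.4285; the wedge equals the tax, 28.5.
Welfare loss = ½ × 5.4285 × 28.5 = 77.36.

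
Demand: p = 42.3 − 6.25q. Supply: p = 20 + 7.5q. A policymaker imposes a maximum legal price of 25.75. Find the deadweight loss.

Competitive equilibrium: 42.3 − 6.25q = 20 + 7.5q → q* = 1.6218, p* = 32.1636.
At the ceiling p = 25.75, quantity supplied = (25.75 − 20)/7.5 = 0.7667.
Willingness to pay at q' = 0.7667: 42.3 − 6.25·0.7667 = 37.5081.
Δq = 1.6218 − 0.7667 = 0.8551; wedge = 37.5081 − 25.75 = 11.7581.
Deadweight loss = ½ × 0.8551 × 11.7581 = 5.03.

5.03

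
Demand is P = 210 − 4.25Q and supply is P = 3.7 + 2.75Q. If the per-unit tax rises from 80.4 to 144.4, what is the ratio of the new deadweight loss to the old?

3.226

Competitive equilibrium: 210 − 4.25Q = 3.7 + 2.75Q → Q* = 29.4714, P* = 84.7464.
For a per-unit tax t: ΔQ = t/7, so DWL = ½·t·(t/7) = t²/14.
At t = 80.4: DWL = 461.726. At t = 144.4: DWL = 1489.383.
Ratio = (144.4/80.4)² = 3.226.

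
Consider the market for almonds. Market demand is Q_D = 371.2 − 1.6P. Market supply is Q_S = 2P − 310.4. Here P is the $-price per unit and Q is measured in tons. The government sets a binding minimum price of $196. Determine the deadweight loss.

$64

In inverse form: demand P = 232 − 0.625Q, supply P = 155.2 + 0.5Q.
Competitive equilibrium: 232 − 0.625Q = 155.2 + 0.5Q → Q* = 68.2667, P* = 189.3333.
At the floor P = 196, quantity demanded = (232 − 196)/0.625 = 57.6.
Sellers' marginal cost at Q' = 57.6: 155.2 + 0.5·57.6 = 184.
ΔQ = 68.2667 − 57.6 = 10.6667; wedge = 196 − 184 = 12.
The triangle = ½ × 10.6667 × 12 = $64.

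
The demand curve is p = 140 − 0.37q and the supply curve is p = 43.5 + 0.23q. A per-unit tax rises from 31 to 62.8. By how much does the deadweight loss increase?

2485.70

Competitive equilibrium: 140 − 0.37q = 43.5 + 0.23q → q* = 160.8333, p* = 80.4917.
For a per-unit tax t: Δq = t/0.6, so DWL = ½·t·(t/0.6) = t²/1.2.
At t = 31: DWL = 800.833. At t = 62.8: DWL = 3286.533.
Increase = 3286.533 − 800.833 = 2485.70.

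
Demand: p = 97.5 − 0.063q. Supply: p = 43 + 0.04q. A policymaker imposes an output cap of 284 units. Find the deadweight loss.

3094.47

Competitive equilibrium: 97.5 − 0.063q = 43 + 0.04q → q* = 529.1262, p* = 64.165.
At q = 284: demand price = 97.5 − 0.063·284 = 79.608; supply price = 43 + 0.04·284 = 54.36.
Δq = 529.1262 − 284 = 245.1262; wedge = 79.608 − 54.36 = 25.248.
The triangle = ½ × 245.1262 × 25.248 = 3094.47.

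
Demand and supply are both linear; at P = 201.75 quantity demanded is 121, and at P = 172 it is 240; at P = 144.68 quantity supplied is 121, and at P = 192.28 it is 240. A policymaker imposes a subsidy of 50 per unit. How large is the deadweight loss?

Demand slope = (172 − 201.75)/(240 − 121) = −0.25, so P = 232 − 0.25Q.
Supply slope = (192.28 − 144.68)/(240 − 121) = 0.4, so P = 96.28 + 0.4Q.
Competitive equilibrium: 232 − 0.25Q = 96.28 + 0.4Q → Q* = 208.8, P* = 179.8.
The subsidy lowers effective supply by 50: P = 46.28 + 0.4Q.
New quantity: 232 − 0.25Q = 46.28 + 0.4Q → Q' = 285.7231.
Overproduction ΔQ = 285.7231 − 208.8 = 76.9231; wedge = subsidy = 50.
Deadweight loss = ½ × 76.9231 × 50 = 1923.08.

1923.08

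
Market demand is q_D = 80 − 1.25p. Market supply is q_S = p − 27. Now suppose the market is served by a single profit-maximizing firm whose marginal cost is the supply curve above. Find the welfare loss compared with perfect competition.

36

In inverse form: demand p = 64 − 0.8q, supply p = 27 + q.
Competitive equilibrium: 64 − 0.8q = 27 + q → q* = 20.5556, p* = 47.5556.
Marginal revenue: MR = 64 − 1.6q. Set MR = MC: 64 − 1.6q = 27 + q → q_m = 14.2308.
Price p_m = 64 − 0.8·14.2308 = 52.6154; MC(q_m) = 27 + 1·14.2308 = 41.2308.
Competitive q* = 20.5556, so Δq = 6.3248; wedge = 52.6154 − 41.2308 = 11.3846.
Deadweight loss = ½ × 6.3248 × 11.3846 = 36.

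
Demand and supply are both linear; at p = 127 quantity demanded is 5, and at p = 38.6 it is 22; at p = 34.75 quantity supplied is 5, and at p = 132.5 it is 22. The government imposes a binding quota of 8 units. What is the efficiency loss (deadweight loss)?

161.11

Demand slope = (38.6 − 127)/(22 − 5) = −5.2, so p = 153 − 5.2q.
Supply slope = (132.5 − 34.75)/(22 − 5) = 5.75, so p = 6 + 5.75q.
Competitive equilibrium: 153 − 5.2q = 6 + 5.75q → q* = 13.4247, p* = 83.1918.
At q = 8: demand price = 153 − 5.2·8 = 111.4; supply price = 6 + 5.75·8 = 52.
Δq = 13.4247 − 8 = 5.4247; wedge = 111.4 − 52 = 59.4.
The triangle = ½ × 5.4247 × 59.4 = 161.11.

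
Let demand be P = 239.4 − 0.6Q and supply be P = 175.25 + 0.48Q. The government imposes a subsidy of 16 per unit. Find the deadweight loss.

Competitive equilibrium: 239.4 − 0.6Q = 175.25 + 0.48Q → Q* = 59.3981, P* = 203.7611.
The subsidy lowers effective supply by 16: P = 159.25 + 0.48Q.
New quantity: 239.4 − 0.6Q = 159.25 + 0.48Q → Q' = 74.213.
Overproduction ΔQ = 74.213 − 59.3981 = 14.8149; wedge = subsidy = 16.
The triangle = ½ × 14.8149 × 16 = 118.52.

118.52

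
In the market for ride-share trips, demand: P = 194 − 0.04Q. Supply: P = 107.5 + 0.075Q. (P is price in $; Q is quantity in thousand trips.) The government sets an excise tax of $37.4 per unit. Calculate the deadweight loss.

$6081.57 thousand

Competitive equilibrium: 194 − 0.04Q = 107.5 + 0.075Q → Q* = 752.1739, P* = 163.913.
With the tax, the buyer price exceeds the seller price by 37.4: (194 − 0.04Q) − (107.5 + 0.075Q) = 37.4 → Q' = 426.9565.
ΔQ = 752.1739 − 426.9565 = 325.2174; the wedge equals the tax, 37.4.
The triangle = ½ × 325.2174 × 37.4 = $6081.57 thousand.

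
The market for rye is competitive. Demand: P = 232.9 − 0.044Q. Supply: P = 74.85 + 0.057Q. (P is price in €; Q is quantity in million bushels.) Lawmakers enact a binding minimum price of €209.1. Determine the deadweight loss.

€52947.13 million

Competitive equilibrium: 232.9 − 0.044Q = 74.85 + 0.057Q → Q* = 1564.85149, P* = 164.04653.
At the floor P = 209.1, quantity demanded = (232.9 − 209.1)/0.044 = 540.90909.
Sellers' marginal cost at Q' = 540.90909: 74.85 + 0.057·540.90909 = 105.68182.
ΔQ = 1564.85149 − 540.90909 = 1023.9424; wedge = 209.1 − 105.68182 = 103.41818.
The triangle = ½ × 1023.9424 × 103.41818 = €52947.13 million.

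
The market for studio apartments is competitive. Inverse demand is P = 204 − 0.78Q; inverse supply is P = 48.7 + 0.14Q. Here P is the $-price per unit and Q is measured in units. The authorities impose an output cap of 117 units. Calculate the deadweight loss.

$1234.50

Competitive equilibrium: 204 − 0.78Q = 48.7 + 0.14Q → Q* = 168.8043, P* = 72.3326.
At Q = 117: demand price = 204 − 0.78·117 = 112.74; supply price = 48.7 + 0.14·117 = 65.08.
ΔQ = 168.8043 − 117 = 51.8043; wedge = 112.74 − 65.08 = 47.66.
DWL = ½ × 51.8043 × 47.66 = $1234.50.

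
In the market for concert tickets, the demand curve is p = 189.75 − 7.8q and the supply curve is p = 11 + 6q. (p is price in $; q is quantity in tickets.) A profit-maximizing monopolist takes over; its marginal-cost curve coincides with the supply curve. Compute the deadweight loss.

Competitive equilibrium: 189.75 − 7.8q = 11 + 6q → q* = 12.9529, p* = 88.7174.
Marginal revenue: MR = 189.75 − 15.6q. Set MR = MC: 189.75 − 15.6q = 11 + 6q → q_m = 8.2755.
Price p_m = 189.75 − 7.8·8.2755 = 125.2011; MC(q_m) = 11 + 6·8.2755 = 60.653.
Competitive q* = 12.9529, so Δq = 4.6774; wedge = 125.2011 − 60.653 = 64.5481.
Welfare loss = ½ × 4.6774 × 64.5481 = $150.96.

$150.96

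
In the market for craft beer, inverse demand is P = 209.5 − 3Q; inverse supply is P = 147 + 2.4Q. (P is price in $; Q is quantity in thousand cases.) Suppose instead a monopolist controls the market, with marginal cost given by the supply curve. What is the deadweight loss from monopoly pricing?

Competitive equilibrium: 209.5 − 3Q = 147 + 2.4Q → Q* = 11.5741, P* = 174.7778.
Marginal revenue: MR = 209.5 − 6Q. Set MR = MC: 209.5 − 6Q = 147 + 2.4Q → Q_m = 7.4405.
Price P_m = 209.5 − 3·7.4405 = 187.1785; MC(Q_m) = 147 + 2.4·7.4405 = 164.8572.
Competitive Q* = 11.5741, so ΔQ = 4.1336; wedge = 187.1785 − 164.8572 = 22.3213.
Welfare loss = ½ × 4.1336 × 22.3213 = $46.13 thousand.

$46.13 thousand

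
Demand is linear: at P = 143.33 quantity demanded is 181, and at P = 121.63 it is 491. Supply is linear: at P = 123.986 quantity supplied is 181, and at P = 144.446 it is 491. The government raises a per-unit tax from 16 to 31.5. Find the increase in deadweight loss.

2706.80

Demand slope = (121.63 − 143.33)/(491 − 181) = −0.07, so P = 156 − 0.07Q.
Supply slope = (144.446 − 123.986)/(491 − 181) = 0.066, so P = 112.04 + 0.066Q.
Competitive equilibrium: 156 − 0.07Q = 112.04 + 0.066Q → Q* = 323.2353, P* = 133.3735.
For a per-unit tax t: ΔQ = t/0.136, so DWL = ½·t·(t/0.136) = t²/0.272.
At t = 16: DWL = 941.176. At t = 31.5: DWL = 3647.978.
Increase = 3647.978 − 941.176 = 2706.80.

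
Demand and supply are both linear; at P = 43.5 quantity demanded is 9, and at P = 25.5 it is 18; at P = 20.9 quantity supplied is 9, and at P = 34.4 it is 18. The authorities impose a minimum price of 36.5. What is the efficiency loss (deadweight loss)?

Demand slope = (25.5 − 43.5)/(18 − 9) = −2, so P = 61.5 − 2Q.
Supply slope = (34.4 − 20.9)/(18 − 9) = 1.5, so P = 7.4 + 1.5Q.
Competitive equilibrium: 61.5 − 2Q = 7.4 + 1.5Q → Q* = 15.4571, P* = 30.5857.
At the floor P = 36.5, quantity demanded = (61.5 − 36.5)/2 = 12.5.
Sellers' marginal cost at Q' = 12.5: 7.4 + 1.5·12.5 = 26.15.
ΔQ = 15.4571 − 12.5 = 2.9571; wedge = 36.5 − 26.15 = 10.35.
Deadweight loss = ½ × 2.9571 × 10.35 = 15.30.

15.30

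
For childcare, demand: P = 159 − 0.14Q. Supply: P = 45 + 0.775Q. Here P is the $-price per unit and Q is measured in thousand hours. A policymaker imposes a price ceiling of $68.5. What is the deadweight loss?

Competitive equilibrium: 159 − 0.14Q = 45 + 0.775Q → Q* = 124.5902, P* = 141.5574.
At the ceiling P = 68.5, quantity supplied = (68.5 − 45)/0.775 = 30.3226.
Willingness to pay at Q' = 30.3226: 159 − 0.14·30.3226 = 154.7548.
ΔQ = 124.5902 − 30.3226 = 94.2676; wedge = 154.7548 − 68.5 = 86.2548.
DWL = ½ × 94.2676 × 86.2548 = $4065.52 thousand.

$4065.52 thousand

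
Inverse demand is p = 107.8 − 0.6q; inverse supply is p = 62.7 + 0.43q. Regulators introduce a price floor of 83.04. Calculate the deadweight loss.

3.27

Competitive equilibrium: 107.8 − 0.6q = 62.7 + 0.43q → q* = 43.7864, p* = 81.5282.
At the floor p = 83.04, quantity demanded = (107.8 − 83.04)/0.6 = 41.2667.
Sellers' marginal cost at q' = 41.2667: 62.7 + 0.43·41.2667 = 80.4447.
Δq = 43.7864 − 41.2667 = 2.5197; wedge = 83.04 − 80.4447 = 2.5953.
Welfare loss = ½ × 2.5197 × 2.5953 = 3.27.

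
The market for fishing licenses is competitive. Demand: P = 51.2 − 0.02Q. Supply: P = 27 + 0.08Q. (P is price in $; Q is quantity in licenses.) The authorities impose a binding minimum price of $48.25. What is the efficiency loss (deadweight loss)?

Competitive equilibrium: 51.2 − 0.02Q = 27 + 0.08Q → Q* = 242, P* = 46.36.
At the floor P = 48.25, quantity demanded = (51.2 − 48.25)/0.02 = 147.5.
Sellers' marginal cost at Q' = 147.5: 27 + 0.08·147.5 = 38.8.
ΔQ = 242 − 147.5 = 94.5; wedge = 48.25 − 38.8 = 9.45.
DWL = ½ × 94.5 × 9.45 = $446.51.

$446.51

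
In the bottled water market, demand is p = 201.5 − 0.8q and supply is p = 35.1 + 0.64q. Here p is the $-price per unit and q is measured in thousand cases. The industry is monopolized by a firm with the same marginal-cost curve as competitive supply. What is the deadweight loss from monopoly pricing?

$1226.30 thousand

Competitive equilibrium: 201.5 − 0.8q = 35.1 + 0.64q → q* = 115.55556, p* = 109.05556.
Marginal revenue: MR = 201.5 − 1.6q. Set MR = MC: 201.5 − 1.6q = 35.1 + 0.64q → q_m = 74.28571.
Price p_m = 201.5 − 0.8·74.28571 = 142.07143; MC(q_m) = 35.1 + 0.64·74.28571 = 82.64285.
Competitive q* = 115.55556, so Δq = 41.26985; wedge = 142.07143 − 82.64285 = 59.42858.
Welfare loss = ½ × 41.26985 × 59.42858 = $1226.30 thousand.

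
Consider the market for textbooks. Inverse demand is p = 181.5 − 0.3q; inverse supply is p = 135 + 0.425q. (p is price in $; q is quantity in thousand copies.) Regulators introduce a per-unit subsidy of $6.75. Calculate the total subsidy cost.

$495.78 thousand

Competitive equilibrium: 181.5 − 0.3q = 135 + 0.425q → q* = 64.1379, p* = 162.2586.
The subsidy lowers effective supply by 6.75: p = 128.25 + 0.425q.
New quantity: 181.5 − 0.3q = 128.25 + 0.425q → q' = 73.4483.
Total subsidy cost = 6.75 × 73.4483 = $495.78 thousand.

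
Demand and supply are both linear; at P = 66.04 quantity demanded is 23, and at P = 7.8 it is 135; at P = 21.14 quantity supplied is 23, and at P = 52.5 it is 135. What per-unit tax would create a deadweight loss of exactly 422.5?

Demand slope = (7.8 − 66.04)/(135 − 23) = −0.52, so P = 78 − 0.52Q.
Supply slope = (52.5 − 21.14)/(135 − 23) = 0.28, so P = 14.7 + 0.28Q.
Competitive equilibrium: 78 − 0.52Q = 14.7 + 0.28Q → Q* = 79.125, P* = 36.855.
A tax t gives ΔQ = t/0.8 and wedge t, so DWL = t²/1.6.
t²/1.6 = 422.5 → t² = 676 → t = 26.

26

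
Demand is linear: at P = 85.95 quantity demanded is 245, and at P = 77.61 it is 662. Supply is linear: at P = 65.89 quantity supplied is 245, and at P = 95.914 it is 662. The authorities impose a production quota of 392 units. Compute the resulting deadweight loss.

232.17

Demand slope = (77.61 − 85.95)/(662 − 245) = −0.02, so P = 90.85 − 0.02Q.
Supply slope = (95.914 − 65.89)/(662 − 245) = 0.072, so P = 48.25 + 0.072Q.
Competitive equilibrium: 90.85 − 0.02Q = 48.25 + 0.072Q → Q* = 463.0435, P* = 81.5891.
At Q = 392: demand price = 90.85 − 0.02·392 = 83.01; supply price = 48.25 + 0.072·392 = 76.474.
ΔQ = 463.0435 − 392 = 71.0435; wedge = 83.01 − 76.474 = 6.536.
Deadweight loss = ½ × 71.0435 × 6.536 = 232.17.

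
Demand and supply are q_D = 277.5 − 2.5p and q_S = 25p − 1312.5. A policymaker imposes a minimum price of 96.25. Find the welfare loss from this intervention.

In inverse form: demand p = 111 − 0.4q, supply p = 52.5 + 0.04q.
Competitive equilibrium: 111 − 0.4q = 52.5 + 0.04q → q* = 132.9545, p* = 57.8182.
At the floor p = 96.25, quantity demanded = (111 − 96.25)/0.4 = 36.875.
Sellers' marginal cost at q' = 36.875: 52.5 + 0.04·36.875 = 53.975.
Δq = 132.9545 − 36.875 = 96.0795; wedge = 96.25 − 53.975 = 42.275.
Welfare loss = ½ × 96.0795 × 42.275 = 2030.88.

2030.88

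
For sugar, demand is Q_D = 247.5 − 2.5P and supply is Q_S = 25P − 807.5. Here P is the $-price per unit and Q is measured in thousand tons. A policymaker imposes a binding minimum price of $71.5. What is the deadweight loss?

$1509.78 thousand

In inverse form: demand P = 99 − 0.4Q, supply P = 32.3 + 0.04Q.
Competitive equilibrium: 99 − 0.4Q = 32.3 + 0.04Q → Q* = 151.5909, P* = 38.3636.
At the floor P = 71.5, quantity demanded = (99 − 71.5)/0.4 = 68.75.
Sellers' marginal cost at Q' = 68.75: 32.3 + 0.04·68.75 = 35.05.
ΔQ = 151.5909 − 68.75 = 82.8409; wedge = 71.5 − 35.05 = 36.45.
Welfare loss = ½ × 82.8409 × 36.45 = $1509.78 thousand.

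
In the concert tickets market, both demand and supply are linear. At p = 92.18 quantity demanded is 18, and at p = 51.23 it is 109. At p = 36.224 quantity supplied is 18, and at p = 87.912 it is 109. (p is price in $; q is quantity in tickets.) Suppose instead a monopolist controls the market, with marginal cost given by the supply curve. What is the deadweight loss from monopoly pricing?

Demand slope = (51.23 − 92.18)/(109 − 18) = −0.45, so p = 100.28 − 0.45q.
Supply slope = (87.912 − 36.224)/(109 − 18) = 0.568, so p = 26 + 0.568q.
Competitive equilibrium: 100.28 − 0.45q = 26 + 0.568q → q* = 72.9666, p* = 67.445.
Marginal revenue: MR = 100.28 − 0.9q. Set MR = MC: 100.28 − 0.9q = 26 + 0.568q → q_m = 50.5995.
Price p_m = 100.28 − 0.45·50.5995 = 77.5102; MC(q_m) = 26 + 0.568·50.5995 = 54.7405.
Competitive q* = 72.9666, so Δq = 22.3671; wedge = 77.5102 − 54.7405 = 22.7697.
DWL = ½ × 22.3671 × 22.7697 = $254.65.

$254.65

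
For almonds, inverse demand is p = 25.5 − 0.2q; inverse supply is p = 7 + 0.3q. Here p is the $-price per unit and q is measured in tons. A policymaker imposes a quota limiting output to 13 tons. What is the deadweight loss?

$144

Competitive equilibrium: 25.5 − 0.2q = 7 + 0.3q → q* = 37, p* = 18.1.
At q = 13: demand price = 25.5 − 0.2·13 = 22.9; supply price = 7 + 0.3·13 = 10.9.
Δq = 37 − 13 = 24; wedge = 22.9 − 10.9 = 12.
The triangle = ½ × 24 × 12 = $144.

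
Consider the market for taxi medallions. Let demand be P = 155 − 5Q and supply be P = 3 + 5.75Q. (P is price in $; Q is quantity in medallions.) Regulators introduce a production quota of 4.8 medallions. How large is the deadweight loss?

Competitive equilibrium: 155 − 5Q = 3 + 5.75Q → Q* = 14.1395, P* = 84.3023.
At Q = 4.8: demand price = 155 − 5·4.8 = 131; supply price = 3 + 5.75·4.8 = 30.6.
ΔQ = 14.1395 − 4.8 = 9.3395; wedge = 131 − 30.6 = 100.4.
Welfare loss = ½ × 9.3395 × 100.4 = $468.84.

$468.84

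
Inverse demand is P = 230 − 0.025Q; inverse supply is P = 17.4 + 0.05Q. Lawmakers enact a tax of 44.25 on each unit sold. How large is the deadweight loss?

13053.75

Competitive equilibrium: 230 − 0.025Q = 17.4 + 0.05Q → Q* = 2834.6667, P* = 159.1333.
With the tax, the buyer price exceeds the seller price by 44.25: (230 − 0.025Q) − (17.4 + 0.05Q) = 44.25 → Q' = 2244.6667.
ΔQ = 2834.6667 − 2244.6667 = 590; the wedge equals the tax, 44.25.
Welfare loss = ½ × 590 × 44.25 = 13053.75.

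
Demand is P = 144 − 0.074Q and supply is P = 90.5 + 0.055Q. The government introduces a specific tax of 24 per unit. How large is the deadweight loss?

2232.56

Competitive equilibrium: 144 − 0.074Q = 90.5 + 0.055Q → Q* = 414.7287, P* = 113.3101.
With the tax, the buyer price exceeds the seller price by 24: (144 − 0.074Q) − (90.5 + 0.055Q) = 24 → Q' = 228.6822.
ΔQ = 414.7287 − 228.6822 = 186.0465; the wedge equals the tax, 24.
Deadweight loss = ½ × 186.0465 × 24 = 2232.56.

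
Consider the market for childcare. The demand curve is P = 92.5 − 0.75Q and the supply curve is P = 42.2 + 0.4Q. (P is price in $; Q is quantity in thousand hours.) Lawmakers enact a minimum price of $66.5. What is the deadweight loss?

$47.33 thousand

Competitive equilibrium: 92.5 − 0.75Q = 42.2 + 0.4Q → Q* = 43.7391, P* = 59.6957.
At the floor P = 66.5, quantity demanded = (92.5 − 66.5)/0.75 = 34.6667.
Sellers' marginal cost at Q' = 34.6667: 42.2 + 0.4·34.6667 = 56.0667.
ΔQ = 43.7391 − 34.6667 = 9.0724; wedge = 66.5 − 56.0667 = 10.4333.
Welfare loss = ½ × 9.0724 × 10.4333 = $47.33 thousand.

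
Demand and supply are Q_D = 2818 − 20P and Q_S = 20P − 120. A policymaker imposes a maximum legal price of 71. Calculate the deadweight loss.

120.05

In inverse form: demand P = 140.9 − 0.05Q, supply P = 6 + 0.05Q.
Competitive equilibrium: 140.9 − 0.05Q = 6 + 0.05Q → Q* = 1349, P* = 73.45.
At the ceiling P = 71, quantity supplied = (71 − 6)/0.05 = 1300.
Willingness to pay at Q' = 1300: 140.9 − 0.05·1300 = 75.9.
ΔQ = 1349 − 1300 = 49; wedge = 75.9 − 71 = 4.9.
Welfare loss = ½ × 49 × 4.9 = 120.05.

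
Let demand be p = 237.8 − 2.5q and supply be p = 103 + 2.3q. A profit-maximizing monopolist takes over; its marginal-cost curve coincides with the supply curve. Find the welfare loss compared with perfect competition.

Competitive equilibrium: 237.8 − 2.5q = 103 + 2.3q → q* = 28.0833, p* = 167.5917.
Marginal revenue: MR = 237.8 − 5q. Set MR = MC: 237.8 − 5q = 103 + 2.3q → q_m = 18.4658.
Price p_m = 237.8 − 2.5·18.4658 = 191.6355; MC(q_m) = 103 + 2.3·18.4658 = 145.4713.
Competitive q* = 28.0833, so Δq = 9.6175; wedge = 191.6355 − 145.4713 = 46.1642.
DWL = ½ × 9.6175 × 46.1642 = 221.99.

221.99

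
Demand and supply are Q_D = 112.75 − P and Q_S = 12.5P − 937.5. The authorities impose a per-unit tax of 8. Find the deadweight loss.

29.63

In inverse form: demand P = 112.75 − Q, supply P = 75 + 0.08Q.
Competitive equilibrium: 112.75 − Q = 75 + 0.08Q → Q* = 34.9537, P* = 77.7963.
With the tax, the buyer price exceeds the seller price by 8: (112.75 − Q) − (75 + 0.08Q) = 8 → Q' = 27.5463.
ΔQ = 34.9537 − 27.5463 = 7.4074; the wedge equals the tax, 8.
Deadweight loss = ½ × 7.4074 × 8 = 29.63.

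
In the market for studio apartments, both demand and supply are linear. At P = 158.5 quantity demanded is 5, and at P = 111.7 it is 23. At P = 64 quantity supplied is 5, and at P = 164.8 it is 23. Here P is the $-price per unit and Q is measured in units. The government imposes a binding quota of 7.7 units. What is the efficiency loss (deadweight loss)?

$319.27

Demand slope = (111.7 − 158.5)/(23 − 5) = −2.6, so P = 171.5 − 2.6Q.
Supply slope = (164.8 − 64)/(23 − 5) = 5.6, so P = 36 + 5.6Q.
Competitive equilibrium: 171.5 − 2.6Q = 36 + 5.6Q → Q* = 16.5244, P* = 128.5366.
At Q = 7.7: demand price = 171.5 − 2.6·7.7 = 151.48; supply price = 36 + 5.6·7.7 = 79.12.
ΔQ = 16.5244 − 7.7 = 8.8244; wedge = 151.48 − 79.12 = 72.36.
The triangle = ½ × 8.8244 × 72.36 = $319.27.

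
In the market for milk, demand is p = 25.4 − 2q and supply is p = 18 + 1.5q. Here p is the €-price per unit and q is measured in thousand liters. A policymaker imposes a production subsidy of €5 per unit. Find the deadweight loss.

€3.57 thousand

Competitive equilibrium: 25.4 − 2q = 18 + 1.5q → q* = 2.1143, p* = 21.1714.
The subsidy lowers effective supply by 5: p = 13 + 1.5q.
New quantity: 25.4 − 2q = 13 + 1.5q → q' = 3.5429.
Overproduction Δq = 3.5429 − 2.1143 = 1.4286; wedge = subsidy = 5.
The triangle = ½ × 1.4286 × 5 = €3.57 thousand.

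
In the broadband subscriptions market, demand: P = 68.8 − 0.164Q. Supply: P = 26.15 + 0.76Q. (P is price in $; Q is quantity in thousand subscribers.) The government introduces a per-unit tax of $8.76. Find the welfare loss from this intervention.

$41.52 thousand

Competitive equilibrium: 68.8 − 0.164Q = 26.15 + 0.76Q → Q* = 46.158, P* = 61.2301.
With the tax, the buyer price exceeds the seller price by 8.76: (68.8 − 0.164Q) − (26.15 + 0.76Q) = 8.76 → Q' = 36.6775.
ΔQ = 46.158 − 36.6775 = 9.4805; the wedge equals the tax, 8.76.
DWL = ½ × 9.4805 × 8.76 = $41.52 thousand.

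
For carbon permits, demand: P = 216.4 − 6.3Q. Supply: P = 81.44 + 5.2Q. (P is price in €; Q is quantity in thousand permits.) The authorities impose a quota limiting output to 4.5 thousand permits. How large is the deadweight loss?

€301.04 thousand

Competitive equilibrium: 216.4 − 6.3Q = 81.44 + 5.2Q → Q* = 11.7357, P* = 142.4654.
At Q = 4.5: demand price = 216.4 − 6.3·4.5 = 188.05; supply price = 81.44 + 5.2·4.5 = 104.84.
ΔQ = 11.7357 − 4.5 = 7.2357; wedge = 188.05 − 104.84 = 83.21.
Welfare loss = ½ × 7.2357 × 83.21 = €301.04 thousand.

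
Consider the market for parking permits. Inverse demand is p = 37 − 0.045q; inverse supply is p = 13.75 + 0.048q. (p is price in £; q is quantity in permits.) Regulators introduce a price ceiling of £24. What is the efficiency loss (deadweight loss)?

Competitive equilibrium: 37 − 0.045q = 13.75 + 0.048q → q* = 250, p* = 25.75.
At the ceiling p = 24, quantity supplied = (24 − 13.75)/0.048 = 213.5417.
Willingness to pay at q' = 213.5417: 37 − 0.045·213.5417 = 27.3906.
Δq = 250 − 213.5417 = 36.4583; wedge = 27.3906 − 24 = 3.3906.
Welfare loss = ½ × 36.4583 × 3.3906 = £61.81.

£61.81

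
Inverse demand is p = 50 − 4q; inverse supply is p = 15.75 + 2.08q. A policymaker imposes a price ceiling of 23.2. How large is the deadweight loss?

Competitive equilibrium: 50 − 4q = 15.75 + 2.08q → q* = 5.6332, p* = 27.4671.
At the ceiling p = 23.2, quantity supplied = (23.2 − 15.75)/2.08 = 3.5817.
Willingness to pay at q' = 3.5817: 50 − 4·3.5817 = 35.6732.
Δq = 5.6332 − 3.5817 = 2.0515; wedge = 35.6732 − 23.2 = 12.4732.
Welfare loss = ½ × 2.0515 × 12.4732 = 12.79.

12.79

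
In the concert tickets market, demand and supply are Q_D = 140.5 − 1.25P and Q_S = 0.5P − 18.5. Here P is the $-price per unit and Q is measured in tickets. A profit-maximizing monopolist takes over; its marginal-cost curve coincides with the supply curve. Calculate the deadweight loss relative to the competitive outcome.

In inverse form: demand P = 112.4 − 0.8Q, supply P = 37 + 2Q.
Competitive equilibrium: 112.4 − 0.8Q = 37 + 2Q → Q* = 26.9286, P* = 90.8571.
Marginal revenue: MR = 112.4 − 1.6Q. Set MR = MC: 112.4 − 1.6Q = 37 + 2Q → Q_m = 20.9444.
Price P_m = 112.4 − 0.8·20.9444 = 95.6445; MC(Q_m) = 37 + 2·20.9444 = 78.8888.
Competitive Q* = 26.9286, so ΔQ = 5.9842; wedge = 95.6445 − 78.8888 = 16.7557.
Welfare loss = ½ × 5.9842 × 16.7557 = $50.13.

$50.13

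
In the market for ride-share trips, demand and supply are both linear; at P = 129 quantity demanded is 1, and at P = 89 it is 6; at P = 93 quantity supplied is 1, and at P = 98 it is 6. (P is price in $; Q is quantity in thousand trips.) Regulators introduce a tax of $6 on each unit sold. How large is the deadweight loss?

Demand slope = (89 − 129)/(6 − 1) = −8, so P = 137 − 8Q.
Supply slope = (98 − 93)/(6 − 1) = 1, so P = 92 + Q.
Competitive equilibrium: 137 − 8Q = 92 + Q → Q* = 5, P* = 97.
With the tax, the buyer price exceeds the seller price by 6: (137 − 8Q) − (92 + Q) = 6 → Q' = 4.3333.
ΔQ = 5 − 4.3333 = 0.6667; the wedge equals the tax, 6.
The triangle = ½ × 0.6667 × 6 = $2 thousand.

$2 thousand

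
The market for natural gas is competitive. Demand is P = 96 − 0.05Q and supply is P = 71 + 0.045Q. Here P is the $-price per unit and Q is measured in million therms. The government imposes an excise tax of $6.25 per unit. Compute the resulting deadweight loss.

Competitive equilibrium: 96 − 0.05Q = 71 + 0.045Q → Q* = 263.1579, P* = 82.8421.
With the tax, the buyer price exceeds the seller price by 6.25: (96 − 0.05Q) − (71 + 0.045Q) = 6.25 → Q' = 197.3684.
ΔQ = 263.1579 − 197.3684 = 65.7895; the wedge equals the tax, 6.25.
Deadweight loss = ½ × 65.7895 × 6.25 = $205.59 million.

$205.59 million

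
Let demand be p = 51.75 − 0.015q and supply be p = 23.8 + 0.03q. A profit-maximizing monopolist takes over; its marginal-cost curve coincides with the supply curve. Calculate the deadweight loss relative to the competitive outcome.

Competitive equilibrium: 51.75 − 0.015q = 23.8 + 0.03q → q* = 621.1111, p* = 42.4333.
Marginal revenue: MR = 51.75 − 0.03q. Set MR = MC: 51.75 − 0.03q = 23.8 + 0.03q → q_m = 465.8333.
Price p_m = 51.75 − 0.015·465.8333 = 44.7625; MC(q_m) = 23.8 + 0.03·465.8333 = 37.775.
Competitive q* = 621.1111, so Δq = 155.2778; wedge = 44.7625 − 37.775 = 6.9875.
Deadweight loss = ½ × 155.2778 × 6.9875 = 542.50.

542.50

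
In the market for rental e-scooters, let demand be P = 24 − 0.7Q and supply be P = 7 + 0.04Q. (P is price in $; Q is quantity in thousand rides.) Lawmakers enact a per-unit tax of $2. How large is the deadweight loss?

Competitive equilibrium: 24 − 0.7Q = 7 + 0.04Q → Q* = 22.973, P* = 7.9189.
With the tax, the buyer price exceeds the seller price by 2: (24 − 0.7Q) − (7 + 0.04Q) = 2 → Q' = 20.2703.
ΔQ = 22.973 − 20.2703 = 2.7027; the wedge equals the tax, 2.
Deadweight loss = ½ × 2.7027 × 2 = $2.70 thousand.

$2.70 thousand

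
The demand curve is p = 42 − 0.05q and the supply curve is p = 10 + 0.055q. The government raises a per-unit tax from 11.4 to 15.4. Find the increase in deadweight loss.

Competitive equilibrium: 42 − 0.05q = 10 + 0.055q → q* = 304.7619, p* = 26.7619.
For a per-unit tax t: Δq = t/0.105, so DWL = ½·t·(t/0.105) = t²/0.21.
At t = 11.4: DWL = 618.857. At t = 15.4: DWL = 1129.333.
Increase = 1129.333 − 618.857 = 510.48.

510.48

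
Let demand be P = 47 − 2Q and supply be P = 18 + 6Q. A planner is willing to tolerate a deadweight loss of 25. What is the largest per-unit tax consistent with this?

Competitive equilibrium: 47 − 2Q = 18 + 6Q → Q* = 3.625, P* = 39.75.
A tax t gives ΔQ = t/8 and wedge t, so DWL = t²/16.
t²/16 = 25 → t² = 400 → t = 20.

20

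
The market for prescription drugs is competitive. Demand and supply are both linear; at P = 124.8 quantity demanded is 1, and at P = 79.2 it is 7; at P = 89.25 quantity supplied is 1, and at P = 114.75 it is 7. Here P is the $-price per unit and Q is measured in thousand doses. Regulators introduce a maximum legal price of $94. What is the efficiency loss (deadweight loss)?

Demand slope = (79.2 − 124.8)/(7 − 1) = −7.6, so P = 132.4 − 7.6Q.
Supply slope = (114.75 − 89.25)/(7 − 1) = 4.25, so P = 85 + 4.25Q.
Competitive equilibrium: 132.4 − 7.6Q = 85 + 4.25Q → Q* = 4, P* = 102.
At the ceiling P = 94, quantity supplied = (94 − 85)/4.25 = 2.1176.
Willingness to pay at Q' = 2.1176: 132.4 − 7.6·2.1176 = 116.3062.
ΔQ = 4 − 2.1176 = 1.8824; wedge = 116.3062 − 94 = 22.3062.
Deadweight loss = ½ × 1.8824 × 22.3062 = $20.99 thousand.

$20.99 thousand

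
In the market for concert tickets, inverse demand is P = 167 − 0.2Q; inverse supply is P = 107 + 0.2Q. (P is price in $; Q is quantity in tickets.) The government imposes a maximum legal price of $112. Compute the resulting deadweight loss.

$3125

Competitive equilibrium: 167 − 0.2Q = 107 + 0.2Q → Q* = 150, P* = 137.
At the ceiling P = 112, quantity supplied = (112 − 107)/0.2 = 25.
Willingness to pay at Q' = 25: 167 − 0.2·25 = 162.
ΔQ = 150 − 25 = 125; wedge = 162 − 112 = 50.
Deadweight loss = ½ × 125 × 50 = $3125.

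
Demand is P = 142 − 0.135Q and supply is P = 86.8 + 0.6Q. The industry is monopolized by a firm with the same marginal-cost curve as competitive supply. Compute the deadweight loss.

Competitive equilibrium: 142 − 0.135Q = 86.8 + 0.6Q → Q* = 75.102, P* = 131.8612.
Marginal revenue: MR = 142 − 0.27Q. Set MR = MC: 142 − 0.27Q = 86.8 + 0.6Q → Q_m = 63.4483.
Price P_m = 142 − 0.135·63.4483 = 133.4345; MC(Q_m) = 86.8 + 0.6·63.4483 = 124.869.
Competitive Q* = 75.102, so ΔQ = 11.6537; wedge = 133.4345 − 124.869 = 8.5655.
Deadweight loss = ½ × 11.6537 × 8.5655 = 49.91.

49.91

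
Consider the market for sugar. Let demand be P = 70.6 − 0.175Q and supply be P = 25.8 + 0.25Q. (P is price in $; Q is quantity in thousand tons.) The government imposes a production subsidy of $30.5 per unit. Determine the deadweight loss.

$1094.41 thousand

Competitive equilibrium: 70.6 − 0.175Q = 25.8 + 0.25Q → Q* = 105.4118, P* = 52.1529.
The subsidy lowers effective supply by 30.5: P = 0.25Q − 4.7.
New quantity: 70.6 − 0.175Q = 0.25Q − 4.7 → Q' = 177.1765.
Overproduction ΔQ = 177.1765 − 105.4118 = 71.7647; wedge = subsidy = 30.5.
DWL = ½ × 71.7647 × 30.5 = $1094.41 thousand.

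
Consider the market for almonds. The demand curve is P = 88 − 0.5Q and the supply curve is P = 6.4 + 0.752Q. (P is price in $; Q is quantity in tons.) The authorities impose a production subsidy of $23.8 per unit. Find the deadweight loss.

$226.21

Competitive equilibrium: 88 − 0.5Q = 6.4 + 0.752Q → Q* = 65.1757, P* = 55.4121.
The subsidy lowers effective supply by 23.8: P = 0.752Q − 17.4.
New quantity: 88 − 0.5Q = 0.752Q − 17.4 → Q' = 84.1853.
Overproduction ΔQ = 84.1853 − 65.1757 = 19.0096; wedge = subsidy = 23.8.
Deadweight loss = ½ × 19.0096 × 23.8 = $226.21.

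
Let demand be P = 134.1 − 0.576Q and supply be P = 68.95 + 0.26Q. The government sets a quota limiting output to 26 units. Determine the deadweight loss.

1127.26

Competitive equilibrium: 134.1 − 0.576Q = 68.95 + 0.26Q → Q* = 77.9306, P* = 89.212.
At Q = 26: demand price = 134.1 − 0.576·26 = 119.124; supply price = 68.95 + 0.26·26 = 75.71.
ΔQ = 77.9306 − 26 = 51.9306; wedge = 119.124 − 75.71 = 43.414.
The triangle = ½ × 51.9306 × 43.414 = 1127.26.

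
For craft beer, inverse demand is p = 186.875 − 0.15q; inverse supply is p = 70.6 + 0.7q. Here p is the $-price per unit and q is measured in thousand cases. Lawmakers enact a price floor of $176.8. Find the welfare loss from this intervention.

$2060.39 thousand

Competitive equilibrium: 186.875 − 0.15q = 70.6 + 0.7q → q* = 136.7941, p* = 166.3559.
At the floor p = 176.8, quantity demanded = (186.875 − 176.8)/0.15 = 67.1667.
Sellers' marginal cost at q' = 67.1667: 70.6 + 0.7·67.1667 = 117.6167.
Δq = 136.7941 − 67.1667 = 69.6274; wedge = 176.8 − 117.6167 = 59.1833.
Welfare loss = ½ × 69.6274 × 59.1833 = $2060.39 thousand.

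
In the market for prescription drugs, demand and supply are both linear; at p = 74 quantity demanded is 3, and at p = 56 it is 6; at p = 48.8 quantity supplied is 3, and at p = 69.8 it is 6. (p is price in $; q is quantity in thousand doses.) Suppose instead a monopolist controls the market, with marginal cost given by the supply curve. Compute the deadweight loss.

Demand slope = (56 − 74)/(6 − 3) = −6, so p = 92 − 6q.
Supply slope = (69.8 − 48.8)/(6 − 3) = 7, so p = 27.8 + 7q.
Competitive equilibrium: 92 − 6q = 27.8 + 7q → q* = 4.9385, p* = 62.3692.
Marginal revenue: MR = 92 − 12q. Set MR = MC: 92 − 12q = 27.8 + 7q → q_m = 3.3789.
Price p_m = 92 − 6·3.3789 = 71.7266; MC(q_m) = 27.8 + 7·3.3789 = 51.4523.
Competitive q* = 4.9385, so Δq = 1.5596; wedge = 71.7266 − 51.4523 = 20.2743.
Deadweight loss = ½ × 1.5596 × 20.2743 = $15.81 thousand.

$15.81 thousand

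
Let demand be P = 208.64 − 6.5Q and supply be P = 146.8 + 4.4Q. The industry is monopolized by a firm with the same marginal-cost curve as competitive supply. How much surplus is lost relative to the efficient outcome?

Competitive equilibrium: 208.64 − 6.5Q = 146.8 + 4.4Q → Q* = 5.6734, P* = 171.7629.
Marginal revenue: MR = 208.64 − 13Q. Set MR = MC: 208.64 − 13Q = 146.8 + 4.4Q → Q_m = 3.554.
Price P_m = 208.64 − 6.5·3.554 = 185.539; MC(Q_m) = 146.8 + 4.4·3.554 = 162.4376.
Competitive Q* = 5.6734, so ΔQ = 2.1194; wedge = 185.539 − 162.4376 = 23.1014.
Deadweight loss = ½ × 2.1194 × 23.1014 = 24.48.

24.48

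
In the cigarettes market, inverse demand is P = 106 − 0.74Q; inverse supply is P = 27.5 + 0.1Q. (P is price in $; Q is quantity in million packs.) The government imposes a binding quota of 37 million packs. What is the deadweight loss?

$1338.49 million

Competitive equilibrium: 106 − 0.74Q = 27.5 + 0.1Q → Q* = 93.4524, P* = 36.8452.
At Q = 37: demand price = 106 − 0.74·37 = 78.62; supply price = 27.5 + 0.1·37 = 31.2.
ΔQ = 93.4524 − 37 = 56.4524; wedge = 78.62 − 31.2 = 47.42.
Deadweight loss = ½ × 56.4524 × 47.42 = $1338.49 million.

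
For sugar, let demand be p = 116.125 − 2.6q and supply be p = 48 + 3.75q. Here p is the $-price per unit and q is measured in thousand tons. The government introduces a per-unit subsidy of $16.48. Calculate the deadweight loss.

$21.39 thousand

Competitive equilibrium: 116.125 − 2.6q = 48 + 3.75q → q* = 10.7283, p* = 88.2313.
The subsidy lowers effective supply by 16.48: p = 31.52 + 3.75q.
New quantity: 116.125 − 2.6q = 31.52 + 3.75q → q' = 13.3236.
Overproduction Δq = 13.3236 − 10.7283 = 2.5953; wedge = subsidy = 16.48.
DWL = ½ × 2.5953 × 16.48 = $21.39 thousand.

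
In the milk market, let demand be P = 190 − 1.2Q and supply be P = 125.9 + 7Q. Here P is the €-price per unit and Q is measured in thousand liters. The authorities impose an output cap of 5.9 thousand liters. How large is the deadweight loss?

€15.07 thousand

Competitive equilibrium: 190 − 1.2Q = 125.9 + 7Q → Q* = 7.8171, P* = 180.6195.
At Q = 5.9: demand price = 190 − 1.2·5.9 = 182.92; supply price = 125.9 + 7·5.9 = 167.2.
ΔQ = 7.8171 − 5.9 = 1.9171; wedge = 182.92 − 167.2 = 15.72.
Welfare loss = ½ × 1.9171 × 15.72 = €15.07 thousand.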